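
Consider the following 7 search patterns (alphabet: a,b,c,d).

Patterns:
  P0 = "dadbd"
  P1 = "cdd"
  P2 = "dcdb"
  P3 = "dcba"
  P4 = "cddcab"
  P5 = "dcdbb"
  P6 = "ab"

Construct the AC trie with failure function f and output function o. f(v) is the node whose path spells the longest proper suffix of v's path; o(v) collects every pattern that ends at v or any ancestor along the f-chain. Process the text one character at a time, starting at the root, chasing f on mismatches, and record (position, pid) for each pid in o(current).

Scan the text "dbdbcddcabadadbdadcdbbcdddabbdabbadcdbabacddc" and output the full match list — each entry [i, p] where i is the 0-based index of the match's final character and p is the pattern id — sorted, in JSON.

Build:
Trie (insert patterns):
  0='ε' goto a→18 c→6 d→1
  1='d' goto a→2 c→9
  2='da' goto d→3
  3='dad' goto b→4
  4='dadb' goto d→5
  5='dadbd' goto ·  [P0 ends]
  6='c' goto d→7
  7='cd' goto d→8
  8='cdd' goto c→14  [P1 ends]
  9='dc' goto b→12 d→10
  10='dcd' goto b→11
  11='dcdb' goto b→17  [P2 ends]
  12='dcb' goto a→13
  13='dcba' goto ·  [P3 ends]
  14='cddc' goto a→15
  15='cddca' goto b→16
  16='cddcab' goto ·  [P4 ends]
  17='dcdbb' goto ·  [P5 ends]
  18='a' goto b→19
  19='ab' goto ·  [P6 ends]

BFS fail/out derivation:
  fail(1) 'd': from fail(0)=0 chase 'd': 0 ⇒ 0;  out=∅∪out(0)=∅
  fail(6) 'c': from fail(0)=0 chase 'c': 0 ⇒ 0;  out=∅∪out(0)=∅
  fail(18) 'a': from fail(0)=0 chase 'a': 0 ⇒ 0;  out=∅∪out(0)=∅
  fail(2) 'da': from fail(1)=0 chase 'a': 0 ⇒ 18;  out=∅∪out(18)=∅
  fail(7) 'cd': from fail(6)=0 chase 'd': 0 ⇒ 1;  out=∅∪out(1)=∅
  fail(9) 'dc': from fail(1)=0 chase 'c': 0 ⇒ 6;  out=∅∪out(6)=∅
  fail(19) 'ab': from fail(18)=0 chase 'b': 0 ⇒ 0;  out={6}∪out(0)={6}
  fail(3) 'dad': from fail(2)=18 chase 'd': 18→0 ⇒ 1;  out=∅∪out(1)=∅
  fail(8) 'cdd': from fail(7)=1 chase 'd': 1→0 ⇒ 1;  out={1}∪out(1)={1}
  fail(10) 'dcd': from fail(9)=6 chase 'd': 6 ⇒ 7;  out=∅∪out(7)=∅
  fail(12) 'dcb': from fail(9)=6 chase 'b': 6→0 ⇒ 0;  out=∅∪out(0)=∅
  fail(4) 'dadb': from fail(3)=1 chase 'b': 1→0 ⇒ 0;  out=∅∪out(0)=∅
  fail(11) 'dcdb': from fail(10)=7 chase 'b': 7→1→0 ⇒ 0;  out={2}∪out(0)={2}
  fail(13) 'dcba': from fail(12)=0 chase 'a': 0 ⇒ 18;  out={3}∪out(18)={3}
  fail(14) 'cddc': from fail(8)=1 chase 'c': 1 ⇒ 9;  out=∅∪out(9)=∅
  fail(5) 'dadbd': from fail(4)=0 chase 'd': 0 ⇒ 1;  out={0}∪out(1)={0}
  fail(15) 'cddca': from fail(14)=9 chase 'a': 9→6→0 ⇒ 18;  out=∅∪out(18)=∅
  fail(17) 'dcdbb': from fail(11)=0 chase 'b': 0 ⇒ 0;  out={5}∪out(0)={5}
  fail(16) 'cddcab': from fail(15)=18 chase 'b': 18 ⇒ 19;  out={4}∪out(19)={4,6}

Text stream:
pos 0 'd': at 1
pos 1 'b': at 0 (via fail)
pos 2 'd': at 1
pos 3 'b': at 0 (via fail)
pos 4 'c': at 6
pos 5 'd': at 7
pos 6 'd': at 8  → match P1@[4:6]
pos 7 'c': at 14
pos 8 'a': at 15
pos 9 'b': at 16  → match P4@[4:9],P6@[8:9]
pos 10 'a': at 18 (via fail)
pos 11 'd': at 1 (via fail)
pos 12 'a': at 2
pos 13 'd': at 3
pos 14 'b': at 4
pos 15 'd': at 5  → match P0@[11:15]
pos 16 'a': at 2 (via fail)
pos 17 'd': at 3
pos 18 'c': at 9 (via fail)
pos 19 'd': at 10
pos 20 'b': at 11  → match P2@[17:20]
pos 21 'b': at 17  → match P5@[17:21]
pos 22 'c': at 6 (via fail)
pos 23 'd': at 7
pos 24 'd': at 8  → match P1@[22:24]
pos 25 'd': at 1 (via fail)
pos 26 'a': at 2
pos 27 'b': at 19 (via fail)  → match P6@[26:27]
pos 28 'b': at 0 (via fail)
pos 29 'd': at 1
pos 30 'a': at 2
pos 31 'b': at 19 (via fail)  → match P6@[30:31]
pos 32 'b': at 0 (via fail)
pos 33 'a': at 18
pos 34 'd': at 1 (via fail)
pos 35 'c': at 9
pos 36 'd': at 10
pos 37 'b': at 11  → match P2@[34:37]
pos 38 'a': at 18 (via fail)
pos 39 'b': at 19  → match P6@[38:39]
pos 40 'a': at 18 (via fail)
pos 41 'c': at 6 (via fail)
pos 42 'd': at 7
pos 43 'd': at 8  → match P1@[41:43]
pos 44 'c': at 14

Matches: [[6,1],[9,4],[9,6],[15,0],[20,2],[21,5],[24,1],[27,6],[31,6],[37,2],[39,6],[43,1]]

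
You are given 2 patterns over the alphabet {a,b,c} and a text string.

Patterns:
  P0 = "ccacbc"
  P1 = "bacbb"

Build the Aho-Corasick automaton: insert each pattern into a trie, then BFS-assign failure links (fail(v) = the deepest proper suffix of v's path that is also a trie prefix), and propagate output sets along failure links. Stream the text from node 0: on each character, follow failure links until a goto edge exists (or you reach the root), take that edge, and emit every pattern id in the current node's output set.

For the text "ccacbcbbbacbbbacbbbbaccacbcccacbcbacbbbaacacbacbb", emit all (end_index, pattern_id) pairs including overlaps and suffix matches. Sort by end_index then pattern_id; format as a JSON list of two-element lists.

Build automaton:
Trie nodes:
  n0 'ε': b→7 c→1
  n1 'c': c→2
  n2 'cc': a→3
  n3 'cca': c→4
  n4 'ccac': b→5
  n5 'ccacb': c→6
  n6 'ccacbc': ·  ←P0
  n7 'b': a→8
  n8 'ba': c→9
  n9 'bac': b→10
  n10 'bacb': b→11
  n11 'bacbb': ·  ←P1

BFS fail/out derivation:
  n1('c'): parent n0 fail=0; on 'c' 0 → fail=0;  out ∅∪∅=∅
  n7('b'): parent n0 fail=0; on 'b' 0 → fail=0;  out ∅∪∅=∅
  n2('cc'): parent n1 fail=0; on 'c' 0 → fail=1;  out ∅∪∅=∅
  n8('ba'): parent n7 fail=0; on 'a' 0 → fail=0;  out ∅∪∅=∅
  n3('cca'): parent n2 fail=1; on 'a' 1→0 → fail=0;  out ∅∪∅=∅
  n9('bac'): parent n8 fail=0; on 'c' 0 → fail=1;  out ∅∪∅=∅
  n4('ccac'): parent n3 fail=0; on 'c' 0 → fail=1;  out ∅∪∅=∅
  n10('bacb'): parent n9 fail=1; on 'b' 1→0 → fail=7;  out ∅∪∅=∅
  n5('ccacb'): parent n4 fail=1; on 'b' 1→0 → fail=7;  out ∅∪∅=∅
  n11('bacbb'): parent n10 fail=7; on 'b' 7→0 → fail=7;  out {1}∪∅={1}
  n6('ccacbc'): parent n5 fail=7; on 'c' 7→0 → fail=1;  out {0}∪∅={0}

Run:
[0] read 'c'  n0⇒n1
[1] read 'c'  n1⇒n2
[2] read 'a'  n2⇒n3
[3] read 'c'  n3⇒n4
[4] read 'b'  n4⇒n5
[5] read 'c'  n5⇒n6  emit P0@[0:5]
[6] read 'b'  n6⇒n7 ·f
[7] read 'b'  n7⇒n7 ·f
[8] read 'b'  n7⇒n7 ·f
[9] read 'a'  n7⇒n8
[10] read 'c'  n8⇒n9
[11] read 'b'  n9⇒n10
[12] read 'b'  n10⇒n11  emit P1@[8:12]
[13] read 'b'  n11⇒n7 ·f
[14] read 'a'  n7⇒n8
[15] read 'c'  n8⇒n9
[16] read 'b'  n9⇒n10
[17] read 'b'  n10⇒n11  emit P1@[13:17]
[18] read 'b'  n11⇒n7 ·f
[19] read 'b'  n7⇒n7 ·f
[20] read 'a'  n7⇒n8
[21] read 'c'  n8⇒n9
[22] read 'c'  n9⇒n2 ·f
[23] read 'a'  n2⇒n3
[24] read 'c'  n3⇒n4
[25] read 'b'  n4⇒n5
[26] read 'c'  n5⇒n6  emit P0@[21:26]
[27] read 'c'  n6⇒n2 ·f
[28] read 'c'  n2⇒n2 ·f
[29] read 'a'  n2⇒n3
[30] read 'c'  n3⇒n4
[31] read 'b'  n4⇒n5
[32] read 'c'  n5⇒n6  emit P0@[27:32]
[33] read 'b'  n6⇒n7 ·f
[34] read 'a'  n7⇒n8
[35] read 'c'  n8⇒n9
[36] read 'b'  n9⇒n10
[37] read 'b'  n10⇒n11  emit P1@[33:37]
[38] read 'b'  n11⇒n7 ·f
[39] read 'a'  n7⇒n8
[40] read 'a'  n8⇒n0 ·f
[41] read 'c'  n0⇒n1
[42] read 'a'  n1⇒n0 ·f
[43] read 'c'  n0⇒n1
[44] read 'b'  n1⇒n7 ·f
[45] read 'a'  n7⇒n8
[46] read 'c'  n8⇒n9
[47] read 'b'  n9⇒n10
[48] read 'b'  n10⇒n11  emit P1@[44:48]

All matches (sorted): [[5,0],[12,1],[17,1],[26,0],[32,0],[37,1],[48,1]]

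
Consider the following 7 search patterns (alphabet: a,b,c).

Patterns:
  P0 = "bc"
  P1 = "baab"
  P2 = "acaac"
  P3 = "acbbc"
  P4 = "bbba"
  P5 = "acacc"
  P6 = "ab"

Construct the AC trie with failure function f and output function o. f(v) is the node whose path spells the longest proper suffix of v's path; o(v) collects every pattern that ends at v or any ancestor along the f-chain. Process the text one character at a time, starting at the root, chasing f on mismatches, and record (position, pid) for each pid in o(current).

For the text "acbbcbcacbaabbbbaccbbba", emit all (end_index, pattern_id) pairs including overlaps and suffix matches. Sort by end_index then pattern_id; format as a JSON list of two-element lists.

Build automaton:
Trie (insert patterns):
  n0 'ε': a→6 b→1
  n1 'b': a→3 b→14 c→2
  n2 'bc': ·  [P0 ends]
  n3 'ba': a→4
  n4 'baa': b→5
  n5 'baab': ·  [P1 ends]
  n6 'a': b→19 c→7
  n7 'ac': a→8 b→11
  n8 'aca': a→9 c→17
  n9 'acaa': c→10
  n10 'acaac': ·  [P2 ends]
  n11 'acb': b→12
  n12 'acbb': c→13
  n13 'acbbc': ·  [P3 ends]
  n14 'bb': b→15
  n15 'bbb': a→16
  n16 'bbba': ·  [P4 ends]
  n17 'acac': c→18
  n18 'acacc': ·  [P5 ends]
  n19 'ab': ·  [P6 ends]

Failure links (BFS by depth):
  n1('b'): parent n0 fail=0; on 'b' 0 → fail=0;  out ∅∪∅=∅
  n6('a'): parent n0 fail=0; on 'a' 0 → fail=0;  out ∅∪∅=∅
  n2('bc'): parent n1 fail=0; on 'c' 0 → fail=0;  out {0}∪∅={0}
  n3('ba'): parent n1 fail=0; on 'a' 0 → fail=6;  out ∅∪∅=∅
  n7('ac'): parent n6 fail=0; on 'c' 0 → fail=0;  out ∅∪∅=∅
  n14('bb'): parent n1 fail=0; on 'b' 0 → fail=1;  out ∅∪∅=∅
  n19('ab'): parent n6 fail=0; on 'b' 0 → fail=1;  out {6}∪∅={6}
  n4('baa'): parent n3 fail=6; on 'a' 6→0 → fail=6;  out ∅∪∅=∅
  n8('aca'): parent n7 fail=0; on 'a' 0 → fail=6;  out ∅∪∅=∅
  n11('acb'): parent n7 fail=0; on 'b' 0 → fail=1;  out ∅∪∅=∅
  n15('bbb'): parent n14 fail=1; on 'b' 1 → fail=14;  out ∅∪∅=∅
  n5('baab'): parent n4 fail=6; on 'b' 6 → fail=19;  out {1}∪{6}={1,6}
  n9('acaa'): parent n8 fail=6; on 'a' 6→0 → fail=6;  out ∅∪∅=∅
  n12('acbb'): parent n11 fail=1; on 'b' 1 → fail=14;  out ∅∪∅=∅
  n16('bbba'): parent n15 fail=14; on 'a' 14→1 → fail=3;  out {4}∪∅={4}
  n17('acac'): parent n8 fail=6; on 'c' 6 → fail=7;  out ∅∪∅=∅
  n10('acaac'): parent n9 fail=6; on 'c' 6 → fail=7;  out {2}∪∅={2}
  n13('acbbc'): parent n12 fail=14; on 'c' 14→1 → fail=2;  out {3}∪{0}={0,3}
  n18('acacc'): parent n17 fail=7; on 'c' 7→0 → fail=0;  out {5}∪∅={5}

Text stream:
i=0 'a': node 0→6
i=1 'c': node 6→7
i=2 'b': node 7→11
i=3 'b': node 11→12
i=4 'c': node 12→13  → match P0@[3:4],P3@[0:4]
i=5 'b': node 13→1 (fail-walked)
i=6 'c': node 1→2  → match P0@[5:6]
i=7 'a': node 2→6 (fail-walked)
i=8 'c': node 6→7
i=9 'b': node 7→11
i=10 'a': node 11→3 (fail-walked)
i=11 'a': node 3→4
i=12 'b': node 4→5  → match P1@[9:12],P6@[11:12]
i=13 'b': node 5→14 (fail-walked)
i=14 'b': node 14→15
i=15 'b': node 15→15 (fail-walked)
i=16 'a': node 15→16  → match P4@[13:16]
i=17 'c': node 16→7 (fail-walked)
i=18 'c': node 7→0 (fail-walked)
i=19 'b': node 0→1
i=20 'b': node 1→14
i=21 'b': node 14→15
i=22 'a': node 15→16  → match P4@[19:22]

All matches (sorted): [[4,0],[4,3],[6,0],[12,1],[12,6],[16,4],[22,4]]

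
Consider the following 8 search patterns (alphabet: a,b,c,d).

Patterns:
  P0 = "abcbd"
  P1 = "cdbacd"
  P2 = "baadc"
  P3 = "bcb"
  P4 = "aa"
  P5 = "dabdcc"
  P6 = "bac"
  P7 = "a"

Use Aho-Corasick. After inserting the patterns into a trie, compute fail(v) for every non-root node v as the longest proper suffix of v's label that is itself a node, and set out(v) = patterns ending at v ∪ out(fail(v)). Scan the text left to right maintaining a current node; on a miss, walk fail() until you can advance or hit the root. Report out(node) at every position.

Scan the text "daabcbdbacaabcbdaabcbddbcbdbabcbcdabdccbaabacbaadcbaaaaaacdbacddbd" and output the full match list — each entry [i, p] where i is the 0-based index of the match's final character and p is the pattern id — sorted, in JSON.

Build automaton:
Trie nodes:
  0='ε' goto a→1 b→12 c→6 d→20
  1='a' goto a→19 b→2  [P7 ends]
  2='ab' goto c→3
  3='abc' goto b→4
  4='abcb' goto d→5
  5='abcbd' goto ·  [P0 ends]
  6='c' goto d→7
  7='cd' goto b→8
  8='cdb' goto a→9
  9='cdba' goto c→10
  10='cdbac' goto d→11
  11='cdbacd' goto ·  [P1 ends]
  12='b' goto a→13 c→17
  13='ba' goto a→14 c→26
  14='baa' goto d→15
  15='baad' goto c→16
  16='baadc' goto ·  [P2 ends]
  17='bc' goto b→18
  18='bcb' goto ·  [P3 ends]
  19='aa' goto ·  [P4 ends]
  20='d' goto a→21
  21='da' goto b→22
  22='dab' goto d→23
  23='dabd' goto c→24
  24='dabdc' goto c→25
  25='dabdcc' goto ·  [P5 ends]
  26='bac' goto ·  [P6 ends]

Failure links (BFS by depth):
  fail(1) 'a': from fail(0)=0 chase 'a': 0 ⇒ 0;  out={7}∪out(0)={7}
  fail(6) 'c': from fail(0)=0 chase 'c': 0 ⇒ 0;  out=∅∪out(0)=∅
  fail(12) 'b': from fail(0)=0 chase 'b': 0 ⇒ 0;  out=∅∪out(0)=∅
  fail(20) 'd': from fail(0)=0 chase 'd': 0 ⇒ 0;  out=∅∪out(0)=∅
  fail(2) 'ab': from fail(1)=0 chase 'b': 0 ⇒ 12;  out=∅∪out(12)=∅
  fail(7) 'cd': from fail(6)=0 chase 'd': 0 ⇒ 20;  out=∅∪out(20)=∅
  fail(13) 'ba': from fail(12)=0 chase 'a': 0 ⇒ 1;  out=∅∪out(1)={7}
  fail(17) 'bc': from fail(12)=0 chase 'c': 0 ⇒ 6;  out=∅∪out(6)=∅
  fail(19) 'aa': from fail(1)=0 chase 'a': 0 ⇒ 1;  out={4}∪out(1)={4,7}
  fail(21) 'da': from fail(20)=0 chase 'a': 0 ⇒ 1;  out=∅∪out(1)={7}
  fail(3) 'abc': from fail(2)=12 chase 'c': 12 ⇒ 17;  out=∅∪out(17)=∅
  fail(8) 'cdb': from fail(7)=20 chase 'b': 20→0 ⇒ 12;  out=∅∪out(12)=∅
  fail(14) 'baa': from fail(13)=1 chase 'a': 1 ⇒ 19;  out=∅∪out(19)={4,7}
  fail(18) 'bcb': from fail(17)=6 chase 'b': 6→0 ⇒ 12;  out={3}∪out(12)={3}
  fail(22) 'dab': from fail(21)=1 chase 'b': 1 ⇒ 2;  out=∅∪out(2)=∅
  fail(26) 'bac': from fail(13)=1 chase 'c': 1→0 ⇒ 6;  out={6}∪out(6)={6}
  fail(4) 'abcb': from fail(3)=17 chase 'b': 17 ⇒ 18;  out=∅∪out(18)={3}
  fail(9) 'cdba': from fail(8)=12 chase 'a': 12 ⇒ 13;  out=∅∪out(13)={7}
  fail(15) 'baad': from fail(14)=19 chase 'd': 19→1→0 ⇒ 20;  out=∅∪out(20)=∅
  fail(23) 'dabd': from fail(22)=2 chase 'd': 2→12→0 ⇒ 20;  out=∅∪out(20)=∅
  fail(5) 'abcbd': from fail(4)=18 chase 'd': 18→12→0 ⇒ 20;  out={0}∪out(20)={0}
  fail(10) 'cdbac': from fail(9)=13 chase 'c': 13 ⇒ 26;  out=∅∪out(26)={6}
  fail(16) 'baadc': from fail(15)=20 chase 'c': 20→0 ⇒ 6;  out={2}∪out(6)={2}
  fail(24) 'dabdc': from fail(23)=20 chase 'c': 20→0 ⇒ 6;  out=∅∪out(6)=∅
  fail(11) 'cdbacd': from fail(10)=26 chase 'd': 26→6 ⇒ 7;  out={1}∪out(7)={1}
  fail(25) 'dabdcc': from fail(24)=6 chase 'c': 6→0 ⇒ 6;  out={5}∪out(6)={5}

Run:
[0] read 'd'  n0⇒n20
[1] read 'a'  n20⇒n21  emit P7@[1:1]
[2] read 'a'  n21⇒n19 ·f  emit P4@[1:2],P7@[2:2]
[3] read 'b'  n19⇒n2 ·f
[4] read 'c'  n2⇒n3
[5] read 'b'  n3⇒n4  emit P3@[3:5]
[6] read 'd'  n4⇒n5  emit P0@[2:6]
[7] read 'b'  n5⇒n12 ·f
[8] read 'a'  n12⇒n13  emit P7@[8:8]
[9] read 'c'  n13⇒n26  emit P6@[7:9]
[10] read 'a'  n26⇒n1 ·f  emit P7@[10:10]
[11] read 'a'  n1⇒n19  emit P4@[10:11],P7@[11:11]
[12] read 'b'  n19⇒n2 ·f
[13] read 'c'  n2⇒n3
[14] read 'b'  n3⇒n4  emit P3@[12:14]
[15] read 'd'  n4⇒n5  emit P0@[11:15]
[16] read 'a'  n5⇒n21 ·f  emit P7@[16:16]
[17] read 'a'  n21⇒n19 ·f  emit P4@[16:17],P7@[17:17]
[18] read 'b'  n19⇒n2 ·f
[19] read 'c'  n2⇒n3
[20] read 'b'  n3⇒n4  emit P3@[18:20]
[21] read 'd'  n4⇒n5  emit P0@[17:21]
[22] read 'd'  n5⇒n20 ·f
[23] read 'b'  n20⇒n12 ·f
[24] read 'c'  n12⇒n17
[25] read 'b'  n17⇒n18  emit P3@[23:25]
[26] read 'd'  n18⇒n20 ·f
[27] read 'b'  n20⇒n12 ·f
[28] read 'a'  n12⇒n13  emit P7@[28:28]
[29] read 'b'  n13⇒n2 ·f
[30] read 'c'  n2⇒n3
[31] read 'b'  n3⇒n4  emit P3@[29:31]
[32] read 'c'  n4⇒n17 ·f
[33] read 'd'  n17⇒n7 ·f
[34] read 'a'  n7⇒n21 ·f  emit P7@[34:34]
[35] read 'b'  n21⇒n22
[36] read 'd'  n22⇒n23
[37] read 'c'  n23⇒n24
[38] read 'c'  n24⇒n25  emit P5@[33:38]
[39] read 'b'  n25⇒n12 ·f
[40] read 'a'  n12⇒n13  emit P7@[40:40]
[41] read 'a'  n13⇒n14  emit P4@[40:41],P7@[41:41]
[42] read 'b'  n14⇒n2 ·f
[43] read 'a'  n2⇒n13 ·f  emit P7@[43:43]
[44] read 'c'  n13⇒n26  emit P6@[42:44]
[45] read 'b'  n26⇒n12 ·f
[46] read 'a'  n12⇒n13  emit P7@[46:46]
[47] read 'a'  n13⇒n14  emit P4@[46:47],P7@[47:47]
[48] read 'd'  n14⇒n15
[49] read 'c'  n15⇒n16  emit P2@[45:49]
[50] read 'b'  n16⇒n12 ·f
[51] read 'a'  n12⇒n13  emit P7@[51:51]
[52] read 'a'  n13⇒n14  emit P4@[51:52],P7@[52:52]
[53] read 'a'  n14⇒n19 ·f  emit P4@[52:53],P7@[53:53]
[54] read 'a'  n19⇒n19 ·f  emit P4@[53:54],P7@[54:54]
[55] read 'a'  n19⇒n19 ·f  emit P4@[54:55],P7@[55:55]
[56] read 'a'  n19⇒n19 ·f  emit P4@[55:56],P7@[56:56]
[57] read 'c'  n19⇒n6 ·f
[58] read 'd'  n6⇒n7
[59] read 'b'  n7⇒n8
[60] read 'a'  n8⇒n9  emit P7@[60:60]
[61] read 'c'  n9⇒n10  emit P6@[59:61]
[62] read 'd'  n10⇒n11  emit P1@[57:62]
[63] read 'd'  n11⇒n20 ·f
[64] read 'b'  n20⇒n12 ·f
[65] read 'd'  n12⇒n20 ·f

All matches (sorted): [[1,7],[2,4],[2,7],[5,3],[6,0],[8,7],[9,6],[10,7],[11,4],[11,7],[14,3],[15,0],[16,7],[17,4],[17,7],[20,3],[21,0],[25,3],[28,7],[31,3],[34,7],[38,5],[40,7],[41,4],[41,7],[43,7],[44,6],[46,7],[47,4],[47,7],[49,2],[51,7],[52,4],[52,7],[53,4],[53,7],[54,4],[54,7],[55,4],[55,7],[56,4],[56,7],[60,7],[61,6],[62,1]]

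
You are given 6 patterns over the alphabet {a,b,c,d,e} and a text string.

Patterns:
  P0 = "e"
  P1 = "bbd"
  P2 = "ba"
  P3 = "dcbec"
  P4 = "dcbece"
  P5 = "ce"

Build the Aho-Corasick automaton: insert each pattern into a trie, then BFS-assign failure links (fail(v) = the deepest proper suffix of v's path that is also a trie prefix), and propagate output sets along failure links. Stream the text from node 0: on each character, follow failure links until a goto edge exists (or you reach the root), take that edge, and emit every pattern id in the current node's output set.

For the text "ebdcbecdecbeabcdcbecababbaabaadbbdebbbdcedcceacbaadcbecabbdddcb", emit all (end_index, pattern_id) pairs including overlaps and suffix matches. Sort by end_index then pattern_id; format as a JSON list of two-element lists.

Build automaton:
Trie nodes:
  n0 'ε': b→2 c→12 d→6 e→1
  n1 'e': ·  ←P0
  n2 'b': a→5 b→3
  n3 'bb': d→4
  n4 'bbd': ·  ←P1
  n5 'ba': ·  ←P2
  n6 'd': c→7
  n7 'dc': b→8
  n8 'dcb': e→9
  n9 'dcbe': c→10
  n10 'dcbec': e→11  ←P3
  n11 'dcbece': ·  ←P4
  n12 'c': e→13
  n13 'ce': ·  ←P5

BFS fail/out derivation:
  n1('e'): parent n0 fail=0; on 'e' 0 → fail=0;  out {0}∪∅={0}
  n2('b'): parent n0 fail=0; on 'b' 0 → fail=0;  out ∅∪∅=∅
  n6('d'): parent n0 fail=0; on 'd' 0 → fail=0;  out ∅∪∅=∅
  n12('c'): parent n0 fail=0; on 'c' 0 → fail=0;  out ∅∪∅=∅
  n3('bb'): parent n2 fail=0; on 'b' 0 → fail=2;  out ∅∪∅=∅
  n5('ba'): parent n2 fail=0; on 'a' 0 → fail=0;  out {2}∪∅={2}
  n7('dc'): parent n6 fail=0; on 'c' 0 → fail=12;  out ∅∪∅=∅
  n13('ce'): parent n12 fail=0; on 'e' 0 → fail=1;  out {5}∪{0}={0,5}
  n4('bbd'): parent n3 fail=2; on 'd' 2→0 → fail=6;  out {1}∪∅={1}
  n8('dcb'): parent n7 fail=12; on 'b' 12→0 → fail=2;  out ∅∪∅=∅
  n9('dcbe'): parent n8 fail=2; on 'e' 2→0 → fail=1;  out ∅∪{0}={0}
  n10('dcbec'): parent n9 fail=1; on 'c' 1→0 → fail=12;  out {3}∪∅={3}
  n11('dcbece'): parent n10 fail=12; on 'e' 12 → fail=13;  out {4}∪{0,5}={0,4,5}

Run:
i=0 'e': node 0→1  emit P0@[0:0]
i=1 'b': node 1→2 ·f
i=2 'd': node 2→6 ·f
i=3 'c': node 6→7
i=4 'b': node 7→8
i=5 'e': node 8→9  emit P0@[5:5]
i=6 'c': node 9→10  emit P3@[2:6]
i=7 'd': node 10→6 ·f
i=8 'e': node 6→1 ·f  emit P0@[8:8]
i=9 'c': node 1→12 ·f
i=10 'b': node 12→2 ·f
i=11 'e': node 2→1 ·f  emit P0@[11:11]
i=12 'a': node 1→0 ·f
i=13 'b': node 0→2
i=14 'c': node 2→12 ·f
i=15 'd': node 12→6 ·f
i=16 'c': node 6→7
i=17 'b': node 7→8
i=18 'e': node 8→9  emit P0@[18:18]
i=19 'c': node 9→10  emit P3@[15:19]
i=20 'a': node 10→0 ·f
i=21 'b': node 0→2
i=22 'a': node 2→5  emit P2@[21:22]
i=23 'b': node 5→2 ·f
i=24 'b': node 2→3
i=25 'a': node 3→5 ·f  emit P2@[24:25]
i=26 'a': node 5→0 ·f
i=27 'b': node 0→2
i=28 'a': node 2→5  emit P2@[27:28]
i=29 'a': node 5→0 ·f
i=30 'd': node 0→6
i=31 'b': node 6→2 ·f
i=32 'b': node 2→3
i=33 'd': node 3→4  emit P1@[31:33]
i=34 'e': node 4→1 ·f  emit P0@[34:34]
i=35 'b': node 1→2 ·f
i=36 'b': node 2→3
i=37 'b': node 3→3 ·f
i=38 'd': node 3→4  emit P1@[36:38]
i=39 'c': node 4→7 ·f
i=40 'e': node 7→13 ·f  emit P0@[40:40],P5@[39:40]
i=41 'd': node 13→6 ·f
i=42 'c': node 6→7
i=43 'c': node 7→12 ·f
i=44 'e': node 12→13  emit P0@[44:44],P5@[43:44]
i=45 'a': node 13→0 ·f
i=46 'c': node 0→12
i=47 'b': node 12→2 ·f
i=48 'a': node 2→5  emit P2@[47:48]
i=49 'a': node 5→0 ·f
i=50 'd': node 0→6
i=51 'c': node 6→7
i=52 'b': node 7→8
i=53 'e': node 8→9  emit P0@[53:53]
i=54 'c': node 9→10  emit P3@[50:54]
i=55 'a': node 10→0 ·f
i=56 'b': node 0→2
i=57 'b': node 2→3
i=58 'd': node 3→4  emit P1@[56:58]
i=59 'd': node 4→6 ·f
i=60 'd': node 6→6 ·f
i=61 'c': node 6→7
i=62 'b': node 7→8

All matches (sorted): [[0,0],[5,0],[6,3],[8,0],[11,0],[18,0],[19,3],[22,2],[25,2],[28,2],[33,1],[34,0],[38,1],[40,0],[40,5],[44,0],[44,5],[48,2],[53,0],[54,3],[58,1]]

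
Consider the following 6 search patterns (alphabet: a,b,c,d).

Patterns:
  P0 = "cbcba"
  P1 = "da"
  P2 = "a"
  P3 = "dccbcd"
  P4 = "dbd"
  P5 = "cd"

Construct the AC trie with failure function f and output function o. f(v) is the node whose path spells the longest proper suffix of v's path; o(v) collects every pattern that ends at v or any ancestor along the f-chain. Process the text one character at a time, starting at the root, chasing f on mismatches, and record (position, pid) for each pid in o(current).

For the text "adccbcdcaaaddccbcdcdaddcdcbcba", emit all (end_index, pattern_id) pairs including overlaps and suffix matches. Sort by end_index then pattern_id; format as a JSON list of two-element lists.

Build automaton:
Trie nodes:
  0='ε' goto a→8 c→1 d→6
  1='c' goto b→2 d→16
  2='cb' goto c→3
  3='cbc' goto b→4
  4='cbcb' goto a→5
  5='cbcba' goto ·  [P0 ends]
  6='d' goto a→7 b→14 c→9
  7='da' goto ·  [P1 ends]
  8='a' goto ·  [P2 ends]
  9='dc' goto c→10
  10='dcc' goto b→11
  11='dccb' goto c→12
  12='dccbc' goto d→13
  13='dccbcd' goto ·  [P3 ends]
  14='db' goto d→15
  15='dbd' goto ·  [P4 ends]
  16='cd' goto ·  [P5 ends]

BFS fail/out derivation:
  fail(1) 'c': from fail(0)=0 chase 'c': 0 ⇒ 0;  out=∅∪out(0)=∅
  fail(6) 'd': from fail(0)=0 chase 'd': 0 ⇒ 0;  out=∅∪out(0)=∅
  fail(8) 'a': from fail(0)=0 chase 'a': 0 ⇒ 0;  out={2}∪out(0)={2}
  fail(2) 'cb': from fail(1)=0 chase 'b': 0 ⇒ 0;  out=∅∪out(0)=∅
  fail(7) 'da': from fail(6)=0 chase 'a': 0 ⇒ 8;  out={1}∪out(8)={1,2}
  fail(9) 'dc': from fail(6)=0 chase 'c': 0 ⇒ 1;  out=∅∪out(1)=∅
  fail(14) 'db': from fail(6)=0 chase 'b': 0 ⇒ 0;  out=∅∪out(0)=∅
  fail(16) 'cd': from fail(1)=0 chase 'd': 0 ⇒ 6;  out={5}∪out(6)={5}
  fail(3) 'cbc': from fail(2)=0 chase 'c': 0 ⇒ 1;  out=∅∪out(1)=∅
  fail(10) 'dcc': from fail(9)=1 chase 'c': 1→0 ⇒ 1;  out=∅∪out(1)=∅
  fail(15) 'dbd': from fail(14)=0 chase 'd': 0 ⇒ 6;  out={4}∪out(6)={4}
  fail(4) 'cbcb': from fail(3)=1 chase 'b': 1 ⇒ 2;  out=∅∪out(2)=∅
  fail(11) 'dccb': from fail(10)=1 chase 'b': 1 ⇒ 2;  out=∅∪out(2)=∅
  fail(5) 'cbcba': from fail(4)=2 chase 'a': 2→0 ⇒ 8;  out={0}∪out(8)={0,2}
  fail(12) 'dccbc': from fail(11)=2 chase 'c': 2 ⇒ 3;  out=∅∪out(3)=∅
  fail(13) 'dccbcd': from fail(12)=3 chase 'd': 3→1 ⇒ 16;  out={3}∪out(16)={3,5}

Scan:
i=0 'a': node 0→8  emit P2@[0:0]
i=1 'd': node 8→6 (fail-walked)
i=2 'c': node 6→9
i=3 'c': node 9→10
i=4 'b': node 10→11
i=5 'c': node 11→12
i=6 'd': node 12→13  emit P3@[1:6],P5@[5:6]
i=7 'c': node 13→9 (fail-walked)
i=8 'a': node 9→8 (fail-walked)  emit P2@[8:8]
i=9 'a': node 8→8 (fail-walked)  emit P2@[9:9]
i=10 'a': node 8→8 (fail-walked)  emit P2@[10:10]
i=11 'd': node 8→6 (fail-walked)
i=12 'd': node 6→6 (fail-walked)
i=13 'c': node 6→9
i=14 'c': node 9→10
i=15 'b': node 10→11
i=16 'c': node 11→12
i=17 'd': node 12→13  emit P3@[12:17],P5@[16:17]
i=18 'c': node 13→9 (fail-walked)
i=19 'd': node 9→16 (fail-walked)  emit P5@[18:19]
i=20 'a': node 16→7 (fail-walked)  emit P1@[19:20],P2@[20:20]
i=21 'd': node 7→6 (fail-walked)
i=22 'd': node 6→6 (fail-walked)
i=23 'c': node 6→9
i=24 'd': node 9→16 (fail-walked)  emit P5@[23:24]
i=25 'c': node 16→9 (fail-walked)
i=26 'b': node 9→2 (fail-walked)
i=27 'c': node 2→3
i=28 'b': node 3→4
i=29 'a': node 4→5  emit P0@[25:29],P2@[29:29]

Result: [[0,2],[6,3],[6,5],[8,2],[9,2],[10,2],[17,3],[17,5],[19,5],[20,1],[20,2],[24,5],[29,0],[29,2]]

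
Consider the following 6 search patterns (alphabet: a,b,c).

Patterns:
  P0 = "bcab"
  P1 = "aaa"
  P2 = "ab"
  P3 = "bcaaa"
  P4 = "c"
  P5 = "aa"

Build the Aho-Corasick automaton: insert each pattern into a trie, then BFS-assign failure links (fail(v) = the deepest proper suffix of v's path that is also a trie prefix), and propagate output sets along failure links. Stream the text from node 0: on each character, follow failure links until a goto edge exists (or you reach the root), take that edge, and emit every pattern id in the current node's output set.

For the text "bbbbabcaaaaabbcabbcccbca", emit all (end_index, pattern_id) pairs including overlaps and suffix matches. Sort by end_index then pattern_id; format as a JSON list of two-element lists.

Build automaton:
Trie nodes:
  n0 'ε': a→5 b→1 c→11
  n1 'b': c→2
  n2 'bc': a→3
  n3 'bca': a→9 b→4
  n4 'bcab': ·  [P0 ends]
  n5 'a': a→6 b→8
  n6 'aa': a→7  [P5 ends]
  n7 'aaa': ·  [P1 ends]
  n8 'ab': ·  [P2 ends]
  n9 'bcaa': a→10
  n10 'bcaaa': ·  [P3 ends]
  n11 'c': ·  [P4 ends]

Failure links (BFS by depth):
  fail(1) 'b': from fail(0)=0 chase 'b': 0 ⇒ 0;  out=∅∪out(0)=∅
  fail(5) 'a': from fail(0)=0 chase 'a': 0 ⇒ 0;  out=∅∪out(0)=∅
  fail(11) 'c': from fail(0)=0 chase 'c': 0 ⇒ 0;  out={4}∪out(0)={4}
  fail(2) 'bc': from fail(1)=0 chase 'c': 0 ⇒ 11;  out=∅∪out(11)={4}
  fail(6) 'aa': from fail(5)=0 chase 'a': 0 ⇒ 5;  out={5}∪out(5)={5}
  fail(8) 'ab': from fail(5)=0 chase 'b': 0 ⇒ 1;  out={2}∪out(1)={2}
  fail(3) 'bca': from fail(2)=11 chase 'a': 11→0 ⇒ 5;  out=∅∪out(5)=∅
  fail(7) 'aaa': from fail(6)=5 chase 'a': 5 ⇒ 6;  out={1}∪out(6)={1,5}
  fail(4) 'bcab': from fail(3)=5 chase 'b': 5 ⇒ 8;  out={0}∪out(8)={0,2}
  fail(9) 'bcaa': from fail(3)=5 chase 'a': 5 ⇒ 6;  out=∅∪out(6)={5}
  fail(10) 'bcaaa': from fail(9)=6 chase 'a': 6 ⇒ 7;  out={3}∪out(7)={1,3,5}

Text stream:
pos 0 'b': at 1
pos 1 'b': at 1 (fail-walked)
pos 2 'b': at 1 (fail-walked)
pos 3 'b': at 1 (fail-walked)
pos 4 'a': at 5 (fail-walked)
pos 5 'b': at 8  → match P2@[4:5]
pos 6 'c': at 2 (fail-walked)  → match P4@[6:6]
pos 7 'a': at 3
pos 8 'a': at 9  → match P5@[7:8]
pos 9 'a': at 10  → match P1@[7:9],P3@[5:9],P5@[8:9]
pos 10 'a': at 7 (fail-walked)  → match P1@[8:10],P5@[9:10]
pos 11 'a': at 7 (fail-walked)  → match P1@[9:11],P5@[10:11]
pos 12 'b': at 8 (fail-walked)  → match P2@[11:12]
pos 13 'b': at 1 (fail-walked)
pos 14 'c': at 2  → match P4@[14:14]
pos 15 'a': at 3
pos 16 'b': at 4  → match P0@[13:16],P2@[15:16]
pos 17 'b': at 1 (fail-walked)
pos 18 'c': at 2  → match P4@[18:18]
pos 19 'c': at 11 (fail-walked)  → match P4@[19:19]
pos 20 'c': at 11 (fail-walked)  → match P4@[20:20]
pos 21 'b': at 1 (fail-walked)
pos 22 'c': at 2  → match P4@[22:22]
pos 23 'a': at 3

All matches (sorted): [[5,2],[6,4],[8,5],[9,1],[9,3],[9,5],[10,1],[10,5],[11,1],[11,5],[12,2],[14,4],[16,0],[16,2],[18,4],[19,4],[20,4],[22,4]]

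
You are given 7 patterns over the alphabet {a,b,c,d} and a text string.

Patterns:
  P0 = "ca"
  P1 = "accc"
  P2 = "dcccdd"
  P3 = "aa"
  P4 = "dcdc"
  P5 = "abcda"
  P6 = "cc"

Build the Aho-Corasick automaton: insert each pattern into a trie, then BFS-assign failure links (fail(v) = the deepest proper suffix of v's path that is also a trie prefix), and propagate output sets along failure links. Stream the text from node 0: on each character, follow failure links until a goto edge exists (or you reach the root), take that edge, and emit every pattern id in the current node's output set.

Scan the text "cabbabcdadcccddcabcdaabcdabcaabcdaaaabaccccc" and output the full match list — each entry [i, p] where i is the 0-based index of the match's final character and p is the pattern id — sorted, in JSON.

Build:
Trie (insert patterns):
  0='ε' goto a→3 c→1 d→7
  1='c' goto a→2 c→20
  2='ca' goto ·  [P0 ends]
  3='a' goto a→13 b→16 c→4
  4='ac' goto c→5
  5='acc' goto c→6
  6='accc' goto ·  [P1 ends]
  7='d' goto c→8
  8='dc' goto c→9 d→14
  9='dcc' goto c→10
  10='dccc' goto d→11
  11='dcccd' goto d→12
  12='dcccdd' goto ·  [P2 ends]
  13='aa' goto ·  [P3 ends]
  14='dcd' goto c→15
  15='dcdc' goto ·  [P4 ends]
  16='ab' goto c→17
  17='abc' goto d→18
  18='abcd' goto a→19
  19='abcda' goto ·  [P5 ends]
  20='cc' goto ·  [P6 ends]

BFS fail/out derivation:
  n1('c'): parent n0 fail=0; on 'c' 0 → fail=0;  out ∅∪∅=∅
  n3('a'): parent n0 fail=0; on 'a' 0 → fail=0;  out ∅∪∅=∅
  n7('d'): parent n0 fail=0; on 'd' 0 → fail=0;  out ∅∪∅=∅
  n2('ca'): parent n1 fail=0; on 'a' 0 → fail=3;  out {0}∪∅={0}
  n4('ac'): parent n3 fail=0; on 'c' 0 → fail=1;  out ∅∪∅=∅
  n8('dc'): parent n7 fail=0; on 'c' 0 → fail=1;  out ∅∪∅=∅
  n13('aa'): parent n3 fail=0; on 'a' 0 → fail=3;  out {3}∪∅={3}
  n16('ab'): parent n3 fail=0; on 'b' 0 → fail=0;  out ∅∪∅=∅
  n20('cc'): parent n1 fail=0; on 'c' 0 → fail=1;  out {6}∪∅={6}
  n5('acc'): parent n4 fail=1; on 'c' 1 → fail=20;  out ∅∪{6}={6}
  n9('dcc'): parent n8 fail=1; on 'c' 1 → fail=20;  out ∅∪{6}={6}
  n14('dcd'): parent n8 fail=1; on 'd' 1→0 → fail=7;  out ∅∪∅=∅
  n17('abc'): parent n16 fail=0; on 'c' 0 → fail=1;  out ∅∪∅=∅
  n6('accc'): parent n5 fail=20; on 'c' 20→1 → fail=20;  out {1}∪{6}={1,6}
  n10('dccc'): parent n9 fail=20; on 'c' 20→1 → fail=20;  out ∅∪{6}={6}
  n15('dcdc'): parent n14 fail=7; on 'c' 7 → fail=8;  out {4}∪∅={4}
  n18('abcd'): parent n17 fail=1; on 'd' 1→0 → fail=7;  out ∅∪∅=∅
  n11('dcccd'): parent n10 fail=20; on 'd' 20→1→0 → fail=7;  out ∅∪∅=∅
  n19('abcda'): parent n18 fail=7; on 'a' 7→0 → fail=3;  out {5}∪∅={5}
  n12('dcccdd'): parent n11 fail=7; on 'd' 7→0 → fail=7;  out {2}∪∅={2}

Text stream:
i=0 'c': node 0→1
i=1 'a': node 1→2  ** P0@[0:1]
i=2 'b': node 2→16 (fail-walked)
i=3 'b': node 16→0 (fail-walked)
i=4 'a': node 0→3
i=5 'b': node 3→16
i=6 'c': node 16→17
i=7 'd': node 17→18
i=8 'a': node 18→19  ** P5@[4:8]
i=9 'd': node 19→7 (fail-walked)
i=10 'c': node 7→8
i=11 'c': node 8→9  ** P6@[10:11]
i=12 'c': node 9→10  ** P6@[11:12]
i=13 'd': node 10→11
i=14 'd': node 11→12  ** P2@[9:14]
i=15 'c': node 12→8 (fail-walked)
i=16 'a': node 8→2 (fail-walked)  ** P0@[15:16]
i=17 'b': node 2→16 (fail-walked)
i=18 'c': node 16→17
i=19 'd': node 17→18
i=20 'a': node 18→19  ** P5@[16:20]
i=21 'a': node 19→13 (fail-walked)  ** P3@[20:21]
i=22 'b': node 13→16 (fail-walked)
i=23 'c': node 16→17
i=24 'd': node 17→18
i=25 'a': node 18→19  ** P5@[21:25]
i=26 'b': node 19→16 (fail-walked)
i=27 'c': node 16→17
i=28 'a': node 17→2 (fail-walked)  ** P0@[27:28]
i=29 'a': node 2→13 (fail-walked)  ** P3@[28:29]
i=30 'b': node 13→16 (fail-walked)
i=31 'c': node 16→17
i=32 'd': node 17→18
i=33 'a': node 18→19  ** P5@[29:33]
i=34 'a': node 19→13 (fail-walked)  ** P3@[33:34]
i=35 'a': node 13→13 (fail-walked)  ** P3@[34:35]
i=36 'a': node 13→13 (fail-walked)  ** P3@[35:36]
i=37 'b': node 13→16 (fail-walked)
i=38 'a': node 16→3 (fail-walked)
i=39 'c': node 3→4
i=40 'c': node 4→5  ** P6@[39:40]
i=41 'c': node 5→6  ** P1@[38:41],P6@[40:41]
i=42 'c': node 6→20 (fail-walked)  ** P6@[41:42]
i=43 'c': node 20→20 (fail-walked)  ** P6@[42:43]

All matches (sorted): [[1,0],[8,5],[11,6],[12,6],[14,2],[16,0],[20,5],[21,3],[25,5],[28,0],[29,3],[33,5],[34,3],[35,3],[36,3],[40,6],[41,1],[41,6],[42,6],[43,6]]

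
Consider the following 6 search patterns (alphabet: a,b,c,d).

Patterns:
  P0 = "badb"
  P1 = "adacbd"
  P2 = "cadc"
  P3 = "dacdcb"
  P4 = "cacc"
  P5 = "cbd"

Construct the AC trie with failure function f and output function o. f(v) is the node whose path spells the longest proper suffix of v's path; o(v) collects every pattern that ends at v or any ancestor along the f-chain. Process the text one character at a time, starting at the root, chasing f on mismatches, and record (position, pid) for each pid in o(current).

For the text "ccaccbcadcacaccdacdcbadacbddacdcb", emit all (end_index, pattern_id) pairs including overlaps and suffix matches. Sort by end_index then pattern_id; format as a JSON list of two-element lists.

Construct AC machine:
Trie (insert patterns):
  0='ε' goto a→5 b→1 c→11 d→15
  1='b' goto a→2
  2='ba' goto d→3
  3='bad' goto b→4
  4='badb' goto ·  ←P0
  5='a' goto d→6
  6='ad' goto a→7
  7='ada' goto c→8
  8='adac' goto b→9
  9='adacb' goto d→10
  10='adacbd' goto ·  ←P1
  11='c' goto a→12 b→23
  12='ca' goto c→21 d→13
  13='cad' goto c→14
  14='cadc' goto ·  ←P2
  15='d' goto a→16
  16='da' goto c→17
  17='dac' goto d→18
  18='dacd' goto c→19
  19='dacdc' goto b→20
  20='dacdcb' goto ·  ←P3
  21='cac' goto c→22
  22='cacc' goto ·  ←P4
  23='cb' goto d→24
  24='cbd' goto ·  ←P5

BFS fail/out derivation:
  fail(1) 'b': from fail(0)=0 chase 'b': 0 ⇒ 0;  out=∅∪out(0)=∅
  fail(5) 'a': from fail(0)=0 chase 'a': 0 ⇒ 0;  out=∅∪out(0)=∅
  fail(11) 'c': from fail(0)=0 chase 'c': 0 ⇒ 0;  out=∅∪out(0)=∅
  fail(15) 'd': from fail(0)=0 chase 'd': 0 ⇒ 0;  out=∅∪out(0)=∅
  fail(2) 'ba': from fail(1)=0 chase 'a': 0 ⇒ 5;  out=∅∪out(5)=∅
  fail(6) 'ad': from fail(5)=0 chase 'd': 0 ⇒ 15;  out=∅∪out(15)=∅
  fail(12) 'ca': from fail(11)=0 chase 'a': 0 ⇒ 5;  out=∅∪out(5)=∅
  fail(16) 'da': from fail(15)=0 chase 'a': 0 ⇒ 5;  out=∅∪out(5)=∅
  fail(23) 'cb': from fail(11)=0 chase 'b': 0 ⇒ 1;  out=∅∪out(1)=∅
  fail(3) 'bad': from fail(2)=5 chase 'd': 5 ⇒ 6;  out=∅∪out(6)=∅
  fail(7) 'ada': from fail(6)=15 chase 'a': 15 ⇒ 16;  out=∅∪out(16)=∅
  fail(13) 'cad': from fail(12)=5 chase 'd': 5 ⇒ 6;  out=∅∪out(6)=∅
  fail(17) 'dac': from fail(16)=5 chase 'c': 5→0 ⇒ 11;  out=∅∪out(11)=∅
  fail(21) 'cac': from fail(12)=5 chase 'c': 5→0 ⇒ 11;  out=∅∪out(11)=∅
  fail(24) 'cbd': from fail(23)=1 chase 'd': 1→0 ⇒ 15;  out={5}∪out(15)={5}
  fail(4) 'badb': from fail(3)=6 chase 'b': 6→15→0 ⇒ 1;  out={0}∪out(1)={0}
  fail(8) 'adac': from fail(7)=16 chase 'c': 16 ⇒ 17;  out=∅∪out(17)=∅
  fail(14) 'cadc': from fail(13)=6 chase 'c': 6→15→0 ⇒ 11;  out={2}∪out(11)={2}
  fail(18) 'dacd': from fail(17)=11 chase 'd': 11→0 ⇒ 15;  out=∅∪out(15)=∅
  fail(22) 'cacc': from fail(21)=11 chase 'c': 11→0 ⇒ 11;  out={4}∪out(11)={4}
  fail(9) 'adacb': from fail(8)=17 chase 'b': 17→11 ⇒ 23;  out=∅∪out(23)=∅
  fail(19) 'dacdc': from fail(18)=15 chase 'c': 15→0 ⇒ 11;  out=∅∪out(11)=∅
  fail(10) 'adacbd': from fail(9)=23 chase 'd': 23 ⇒ 24;  out={1}∪out(24)={1,5}
  fail(20) 'dacdcb': from fail(19)=11 chase 'b': 11 ⇒ 23;  out={3}∪out(23)={3}

Scan:
[0] read 'c'  n0⇒n11
[1] read 'c'  n11⇒n11 (fail-walked)
[2] read 'a'  n11⇒n12
[3] read 'c'  n12⇒n21
[4] read 'c'  n21⇒n22  ** P4@[1:4]
[5] read 'b'  n22⇒n23 (fail-walked)
[6] read 'c'  n23⇒n11 (fail-walked)
[7] read 'a'  n11⇒n12
[8] read 'd'  n12⇒n13
[9] read 'c'  n13⇒n14  ** P2@[6:9]
[10] read 'a'  n14⇒n12 (fail-walked)
[11] read 'c'  n12⇒n21
[12] read 'a'  n21⇒n12 (fail-walked)
[13] read 'c'  n12⇒n21
[14] read 'c'  n21⇒n22  ** P4@[11:14]
[15] read 'd'  n22⇒n15 (fail-walked)
[16] read 'a'  n15⇒n16
[17] read 'c'  n16⇒n17
[18] read 'd'  n17⇒n18
[19] read 'c'  n18⇒n19
[20] read 'b'  n19⇒n20  ** P3@[15:20]
[21] read 'a'  n20⇒n2 (fail-walked)
[22] read 'd'  n2⇒n3
[23] read 'a'  n3⇒n7 (fail-walked)
[24] read 'c'  n7⇒n8
[25] read 'b'  n8⇒n9
[26] read 'd'  n9⇒n10  ** P1@[21:26],P5@[24:26]
[27] read 'd'  n10⇒n15 (fail-walked)
[28] read 'a'  n15⇒n16
[29] read 'c'  n16⇒n17
[30] read 'd'  n17⇒n18
[31] read 'c'  n18⇒n19
[32] read 'b'  n19⇒n20  ** P3@[27:32]

All matches (sorted): [[4,4],[9,2],[14,4],[20,3],[26,1],[26,5],[32,3]]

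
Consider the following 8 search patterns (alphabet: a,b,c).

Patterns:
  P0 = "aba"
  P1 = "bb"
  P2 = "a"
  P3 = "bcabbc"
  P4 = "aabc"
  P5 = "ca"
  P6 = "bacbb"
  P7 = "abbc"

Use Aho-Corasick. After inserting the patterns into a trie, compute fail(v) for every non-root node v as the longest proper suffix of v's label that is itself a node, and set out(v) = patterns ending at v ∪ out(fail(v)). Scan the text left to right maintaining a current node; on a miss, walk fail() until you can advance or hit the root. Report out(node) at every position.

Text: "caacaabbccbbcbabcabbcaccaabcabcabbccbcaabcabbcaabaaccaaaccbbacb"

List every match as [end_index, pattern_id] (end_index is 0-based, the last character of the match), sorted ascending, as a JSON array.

Construct AC machine:
Trie (insert patterns):
  n0 'ε': a→1 b→4 c→14
  n1 'a': a→11 b→2  [P2 ends]
  n2 'ab': a→3 b→20
  n3 'aba': ·  [P0 ends]
  n4 'b': a→16 b→5 c→6
  n5 'bb': ·  [P1 ends]
  n6 'bc': a→7
  n7 'bca': b→8
  n8 'bcab': b→9
  n9 'bcabb': c→10
  n10 'bcabbc': ·  [P3 ends]
  n11 'aa': b→12
  n12 'aab': c→13
  n13 'aabc': ·  [P4 ends]
  n14 'c': a→15
  n15 'ca': ·  [P5 ends]
  n16 'ba': c→17
  n17 'bac': b→18
  n18 'bacb': b→19
  n19 'bacbb': ·  [P6 ends]
  n20 'abb': c→21
  n21 'abbc': ·  [P7 ends]

BFS fail/out derivation:
  n1('a'): parent n0 fail=0; on 'a' 0 → fail=0;  out {2}∪∅={2}
  n4('b'): parent n0 fail=0; on 'b' 0 → fail=0;  out ∅∪∅=∅
  n14('c'): parent n0 fail=0; on 'c' 0 → fail=0;  out ∅∪∅=∅
  n2('ab'): parent n1 fail=0; on 'b' 0 → fail=4;  out ∅∪∅=∅
  n5('bb'): parent n4 fail=0; on 'b' 0 → fail=4;  out {1}∪∅={1}
  n6('bc'): parent n4 fail=0; on 'c' 0 → fail=14;  out ∅∪∅=∅
  n11('aa'): parent n1 fail=0; on 'a' 0 → fail=1;  out ∅∪{2}={2}
  n15('ca'): parent n14 fail=0; on 'a' 0 → fail=1;  out {5}∪{2}={2,5}
  n16('ba'): parent n4 fail=0; on 'a' 0 → fail=1;  out ∅∪{2}={2}
  n3('aba'): parent n2 fail=4; on 'a' 4 → fail=16;  out {0}∪{2}={0,2}
  n7('bca'): parent n6 fail=14; on 'a' 14 → fail=15;  out ∅∪{2,5}={2,5}
  n12('aab'): parent n11 fail=1; on 'b' 1 → fail=2;  out ∅∪∅=∅
  n17('bac'): parent n16 fail=1; on 'c' 1→0 → fail=14;  out ∅∪∅=∅
  n20('abb'): parent n2 fail=4; on 'b' 4 → fail=5;  out ∅∪{1}={1}
  n8('bcab'): parent n7 fail=15; on 'b' 15→1 → fail=2;  out ∅∪∅=∅
  n13('aabc'): parent n12 fail=2; on 'c' 2→4 → fail=6;  out {4}∪∅={4}
  n18('bacb'): parent n17 fail=14; on 'b' 14→0 → fail=4;  out ∅∪∅=∅
  n21('abbc'): parent n20 fail=5; on 'c' 5→4 → fail=6;  out {7}∪∅={7}
  n9('bcabb'): parent n8 fail=2; on 'b' 2 → fail=20;  out ∅∪{1}={1}
  n19('bacbb'): parent n18 fail=4; on 'b' 4 → fail=5;  out {6}∪{1}={1,6}
  n10('bcabbc'): parent n9 fail=20; on 'c' 20 → fail=21;  out {3}∪{7}={3,7}

Scan:
pos 0 'c': at 14
pos 1 'a': at 15  emit P2@[1:1],P5@[0:1]
pos 2 'a': at 11 ·f  emit P2@[2:2]
pos 3 'c': at 14 ·f
pos 4 'a': at 15  emit P2@[4:4],P5@[3:4]
pos 5 'a': at 11 ·f  emit P2@[5:5]
pos 6 'b': at 12
pos 7 'b': at 20 ·f  emit P1@[6:7]
pos 8 'c': at 21  emit P7@[5:8]
pos 9 'c': at 14 ·f
pos 10 'b': at 4 ·f
pos 11 'b': at 5  emit P1@[10:11]
pos 12 'c': at 6 ·f
pos 13 'b': at 4 ·f
pos 14 'a': at 16  emit P2@[14:14]
pos 15 'b': at 2 ·f
pos 16 'c': at 6 ·f
pos 17 'a': at 7  emit P2@[17:17],P5@[16:17]
pos 18 'b': at 8
pos 19 'b': at 9  emit P1@[18:19]
pos 20 'c': at 10  emit P3@[15:20],P7@[17:20]
pos 21 'a': at 7 ·f  emit P2@[21:21],P5@[20:21]
pos 22 'c': at 14 ·f
pos 23 'c': at 14 ·f
pos 24 'a': at 15  emit P2@[24:24],P5@[23:24]
pos 25 'a': at 11 ·f  emit P2@[25:25]
pos 26 'b': at 12
pos 27 'c': at 13  emit P4@[24:27]
pos 28 'a': at 7 ·f  emit P2@[28:28],P5@[27:28]
pos 29 'b': at 8
pos 30 'c': at 6 ·f
pos 31 'a': at 7  emit P2@[31:31],P5@[30:31]
pos 32 'b': at 8
pos 33 'b': at 9  emit P1@[32:33]
pos 34 'c': at 10  emit P3@[29:34],P7@[31:34]
pos 35 'c': at 14 ·f
pos 36 'b': at 4 ·f
pos 37 'c': at 6
pos 38 'a': at 7  emit P2@[38:38],P5@[37:38]
pos 39 'a': at 11 ·f  emit P2@[39:39]
pos 40 'b': at 12
pos 41 'c': at 13  emit P4@[38:41]
pos 42 'a': at 7 ·f  emit P2@[42:42],P5@[41:42]
pos 43 'b': at 8
pos 44 'b': at 9  emit P1@[43:44]
pos 45 'c': at 10  emit P3@[40:45],P7@[42:45]
pos 46 'a': at 7 ·f  emit P2@[46:46],P5@[45:46]
pos 47 'a': at 11 ·f  emit P2@[47:47]
pos 48 'b': at 12
pos 49 'a': at 3 ·f  emit P0@[47:49],P2@[49:49]
pos 50 'a': at 11 ·f  emit P2@[50:50]
pos 51 'c': at 14 ·f
pos 52 'c': at 14 ·f
pos 53 'a': at 15  emit P2@[53:53],P5@[52:53]
pos 54 'a': at 11 ·f  emit P2@[54:54]
pos 55 'a': at 11 ·f  emit P2@[55:55]
pos 56 'c': at 14 ·f
pos 57 'c': at 14 ·f
pos 58 'b': at 4 ·f
pos 59 'b': at 5  emit P1@[58:59]
pos 60 'a': at 16 ·f  emit P2@[60:60]
pos 61 'c': at 17
pos 62 'b': at 18

All matches (sorted): [[1,2],[1,5],[2,2],[4,2],[4,5],[5,2],[7,1],[8,7],[11,1],[14,2],[17,2],[17,5],[19,1],[20,3],[20,7],[21,2],[21,5],[24,2],[24,5],[25,2],[27,4],[28,2],[28,5],[31,2],[31,5],[33,1],[34,3],[34,7],[38,2],[38,5],[39,2],[41,4],[42,2],[42,5],[44,1],[45,3],[45,7],[46,2],[46,5],[47,2],[49,0],[49,2],[50,2],[53,2],[53,5],[54,2],[55,2],[59,1],[60,2]]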